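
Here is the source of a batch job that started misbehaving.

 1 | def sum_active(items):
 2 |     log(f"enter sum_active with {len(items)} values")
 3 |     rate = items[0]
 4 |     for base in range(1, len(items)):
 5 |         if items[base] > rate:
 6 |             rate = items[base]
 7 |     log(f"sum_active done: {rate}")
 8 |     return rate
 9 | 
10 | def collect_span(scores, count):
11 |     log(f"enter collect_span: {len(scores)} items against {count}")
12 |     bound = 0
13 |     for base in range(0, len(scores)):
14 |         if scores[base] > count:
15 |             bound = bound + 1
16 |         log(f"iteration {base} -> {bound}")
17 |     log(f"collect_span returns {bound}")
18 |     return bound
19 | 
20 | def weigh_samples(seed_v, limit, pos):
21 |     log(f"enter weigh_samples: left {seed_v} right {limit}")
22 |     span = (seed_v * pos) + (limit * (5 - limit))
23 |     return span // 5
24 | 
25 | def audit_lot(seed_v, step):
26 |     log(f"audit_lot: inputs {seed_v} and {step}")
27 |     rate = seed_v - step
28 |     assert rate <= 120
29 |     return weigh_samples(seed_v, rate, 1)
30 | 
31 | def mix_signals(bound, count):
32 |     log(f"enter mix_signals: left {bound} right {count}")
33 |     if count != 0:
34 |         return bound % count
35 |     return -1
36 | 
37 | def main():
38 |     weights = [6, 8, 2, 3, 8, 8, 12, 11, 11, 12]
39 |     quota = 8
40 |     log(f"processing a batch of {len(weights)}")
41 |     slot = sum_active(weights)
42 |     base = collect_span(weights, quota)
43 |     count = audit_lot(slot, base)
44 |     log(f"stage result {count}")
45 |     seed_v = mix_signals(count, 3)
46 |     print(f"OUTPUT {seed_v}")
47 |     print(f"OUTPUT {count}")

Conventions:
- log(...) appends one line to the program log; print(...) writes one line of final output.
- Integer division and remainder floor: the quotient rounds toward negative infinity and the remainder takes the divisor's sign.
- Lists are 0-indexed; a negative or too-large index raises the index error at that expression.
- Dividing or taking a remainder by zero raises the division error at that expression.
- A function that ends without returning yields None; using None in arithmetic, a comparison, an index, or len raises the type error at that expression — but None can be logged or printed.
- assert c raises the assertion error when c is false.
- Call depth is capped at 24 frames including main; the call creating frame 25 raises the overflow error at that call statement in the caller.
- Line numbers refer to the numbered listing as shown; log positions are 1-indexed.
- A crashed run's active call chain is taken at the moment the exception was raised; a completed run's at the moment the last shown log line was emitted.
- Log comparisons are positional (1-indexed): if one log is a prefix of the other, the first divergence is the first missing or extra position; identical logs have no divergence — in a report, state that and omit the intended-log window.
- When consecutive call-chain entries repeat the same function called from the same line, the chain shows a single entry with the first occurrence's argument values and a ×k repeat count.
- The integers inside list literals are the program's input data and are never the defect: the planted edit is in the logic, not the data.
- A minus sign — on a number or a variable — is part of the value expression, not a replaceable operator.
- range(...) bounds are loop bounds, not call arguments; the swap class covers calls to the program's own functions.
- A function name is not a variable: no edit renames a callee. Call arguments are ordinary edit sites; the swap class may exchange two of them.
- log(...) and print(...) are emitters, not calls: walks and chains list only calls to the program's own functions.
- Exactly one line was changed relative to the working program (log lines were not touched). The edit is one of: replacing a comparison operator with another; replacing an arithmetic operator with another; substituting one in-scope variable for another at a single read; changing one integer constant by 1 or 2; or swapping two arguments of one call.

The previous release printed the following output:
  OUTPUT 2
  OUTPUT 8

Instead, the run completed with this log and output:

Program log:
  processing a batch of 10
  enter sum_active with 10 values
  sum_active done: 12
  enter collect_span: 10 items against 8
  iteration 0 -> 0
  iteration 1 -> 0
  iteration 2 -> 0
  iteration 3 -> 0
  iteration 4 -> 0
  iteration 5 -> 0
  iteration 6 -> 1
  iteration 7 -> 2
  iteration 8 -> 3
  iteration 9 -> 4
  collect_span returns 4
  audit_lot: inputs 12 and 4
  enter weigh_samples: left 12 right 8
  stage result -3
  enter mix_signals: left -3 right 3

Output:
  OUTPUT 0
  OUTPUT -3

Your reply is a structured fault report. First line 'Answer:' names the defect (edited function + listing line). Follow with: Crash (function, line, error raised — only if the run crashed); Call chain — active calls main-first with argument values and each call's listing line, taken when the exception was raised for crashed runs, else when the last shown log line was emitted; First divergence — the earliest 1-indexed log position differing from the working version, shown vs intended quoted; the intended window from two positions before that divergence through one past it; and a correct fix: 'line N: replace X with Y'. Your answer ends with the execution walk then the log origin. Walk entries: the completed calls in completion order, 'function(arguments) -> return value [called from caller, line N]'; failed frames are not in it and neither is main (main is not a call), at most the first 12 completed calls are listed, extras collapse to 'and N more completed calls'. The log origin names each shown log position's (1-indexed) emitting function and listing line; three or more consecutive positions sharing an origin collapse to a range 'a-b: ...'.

Answer: the defect is in weigh_samples at line 22.
The tell: Position 18 is the first bad log line: 'stage result -3' should read 'stage result 8'.
Call chain: main -> mix_signals(-3, 3) (called at line 45).
First divergence: position 18; shown 'stage result -3' vs intended 'stage result 8'.
Intended log window:
  16: audit_lot: inputs 12 and 4
  17: enter weigh_samples: left 12 right 8
  18: stage result 8
  19: enter mix_signals: left 8 right 3
Execution walk:
  sum_active([6, 8, 2, 3, 8, 8, 12, 11, 11, 12]) -> 12  [called from main, line 41]
  collect_span([6, 8, 2, 3, 8, 8, 12, 11, 11, 12], 8) -> 4  [called from main, line 42]
  weigh_samples(12, 8, 1) -> -3  [called from audit_lot, line 29]
  audit_lot(12, 4) -> -3  [called from main, line 43]
  mix_signals(-3, 3) -> 0  [called from main, line 45]
Log origins:
  1: logged in main at line 40
  2: logged in sum_active at line 2
  3: logged in sum_active at line 7
  4: logged in collect_span at line 11
  5-14: logged in collect_span at line 16
  15: logged in collect_span at line 17
  16: logged in audit_lot at line 26
  17: logged in weigh_samples at line 21
  18: logged in main at line 44
  19: logged in mix_signals at line 32
A correct fix: line 22: replace `5 - limit` with `5 - pos`.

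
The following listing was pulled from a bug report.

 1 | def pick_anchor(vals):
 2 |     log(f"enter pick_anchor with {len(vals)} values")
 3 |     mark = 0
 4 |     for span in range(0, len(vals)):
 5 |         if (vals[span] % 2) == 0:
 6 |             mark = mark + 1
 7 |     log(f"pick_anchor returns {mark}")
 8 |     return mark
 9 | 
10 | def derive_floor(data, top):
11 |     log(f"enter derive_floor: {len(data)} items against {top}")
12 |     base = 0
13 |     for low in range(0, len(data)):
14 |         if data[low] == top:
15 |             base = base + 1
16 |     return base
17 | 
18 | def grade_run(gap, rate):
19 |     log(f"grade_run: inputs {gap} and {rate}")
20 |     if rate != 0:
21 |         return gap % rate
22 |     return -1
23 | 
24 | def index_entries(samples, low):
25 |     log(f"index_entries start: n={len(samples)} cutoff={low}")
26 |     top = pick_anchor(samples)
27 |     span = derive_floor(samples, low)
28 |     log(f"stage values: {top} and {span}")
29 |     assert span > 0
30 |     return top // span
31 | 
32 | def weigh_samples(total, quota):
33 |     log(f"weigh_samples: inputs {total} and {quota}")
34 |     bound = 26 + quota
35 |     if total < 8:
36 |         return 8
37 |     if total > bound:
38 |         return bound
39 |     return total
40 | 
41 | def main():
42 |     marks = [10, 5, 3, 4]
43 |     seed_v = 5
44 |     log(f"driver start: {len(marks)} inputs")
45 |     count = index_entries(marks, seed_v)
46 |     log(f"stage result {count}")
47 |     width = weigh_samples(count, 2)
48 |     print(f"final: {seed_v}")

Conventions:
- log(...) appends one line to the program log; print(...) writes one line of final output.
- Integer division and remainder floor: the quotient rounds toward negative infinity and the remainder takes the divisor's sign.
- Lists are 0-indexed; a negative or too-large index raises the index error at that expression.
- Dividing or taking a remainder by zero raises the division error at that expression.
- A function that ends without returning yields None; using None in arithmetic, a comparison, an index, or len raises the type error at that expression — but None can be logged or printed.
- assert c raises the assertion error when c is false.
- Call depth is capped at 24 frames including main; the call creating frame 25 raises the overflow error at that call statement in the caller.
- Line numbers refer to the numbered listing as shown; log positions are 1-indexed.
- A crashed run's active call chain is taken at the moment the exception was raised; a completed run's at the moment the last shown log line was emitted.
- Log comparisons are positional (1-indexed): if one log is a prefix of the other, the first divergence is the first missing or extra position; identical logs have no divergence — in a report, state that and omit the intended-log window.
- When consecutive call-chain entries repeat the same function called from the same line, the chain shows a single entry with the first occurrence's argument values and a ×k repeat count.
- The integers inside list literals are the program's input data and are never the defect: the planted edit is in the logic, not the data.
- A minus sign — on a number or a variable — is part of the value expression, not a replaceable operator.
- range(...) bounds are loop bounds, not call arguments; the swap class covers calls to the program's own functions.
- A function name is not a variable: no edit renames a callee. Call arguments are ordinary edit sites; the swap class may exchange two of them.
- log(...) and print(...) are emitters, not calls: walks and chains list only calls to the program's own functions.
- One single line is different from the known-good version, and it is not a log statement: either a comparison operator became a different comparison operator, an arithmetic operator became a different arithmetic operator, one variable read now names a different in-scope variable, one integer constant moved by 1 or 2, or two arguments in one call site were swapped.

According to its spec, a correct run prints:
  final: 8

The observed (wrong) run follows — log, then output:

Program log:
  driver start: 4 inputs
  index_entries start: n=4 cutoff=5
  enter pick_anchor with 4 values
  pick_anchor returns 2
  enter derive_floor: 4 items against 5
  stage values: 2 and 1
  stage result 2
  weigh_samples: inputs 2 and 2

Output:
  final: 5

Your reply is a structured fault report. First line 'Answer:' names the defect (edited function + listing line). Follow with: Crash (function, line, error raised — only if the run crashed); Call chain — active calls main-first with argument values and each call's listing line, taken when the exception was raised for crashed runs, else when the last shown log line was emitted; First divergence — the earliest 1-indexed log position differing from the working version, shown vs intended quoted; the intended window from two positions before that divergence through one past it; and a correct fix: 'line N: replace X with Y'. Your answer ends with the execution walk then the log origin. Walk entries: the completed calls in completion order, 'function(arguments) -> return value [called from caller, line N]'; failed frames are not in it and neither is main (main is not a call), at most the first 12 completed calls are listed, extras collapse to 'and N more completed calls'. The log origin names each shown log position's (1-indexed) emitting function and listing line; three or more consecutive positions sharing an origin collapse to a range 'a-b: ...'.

Answer: the defect is in main at line 48.
The tell: Every logged value matches the working version; the printed result is what differs.
Call chain: main -> weigh_samples(2, 2) (called at line 47).
First divergence: none (the log streams are identical).
Execution walk:
  pick_anchor([10, 5, 3, 4]) -> 2  [called from index_entries, line 26]
  derive_floor([10, 5, 3, 4], 5) -> 1  [called from index_entries, line 27]
  index_entries([10, 5, 3, 4], 5) -> 2  [called from main, line 45]
  weigh_samples(2, 2) -> 8  [called from main, line 47]
Log origin:
  1: emitted by main (line 44)
  2: emitted by index_entries (line 25)
  3: emitted by pick_anchor (line 2)
  4: emitted by pick_anchor (line 7)
  5: emitted by derive_floor (line 11)
  6: emitted by index_entries (line 28)
  7: emitted by main (line 46)
  8: emitted by weigh_samples (line 33)
A correct fix: line 48: replace `seed_v` with `width`.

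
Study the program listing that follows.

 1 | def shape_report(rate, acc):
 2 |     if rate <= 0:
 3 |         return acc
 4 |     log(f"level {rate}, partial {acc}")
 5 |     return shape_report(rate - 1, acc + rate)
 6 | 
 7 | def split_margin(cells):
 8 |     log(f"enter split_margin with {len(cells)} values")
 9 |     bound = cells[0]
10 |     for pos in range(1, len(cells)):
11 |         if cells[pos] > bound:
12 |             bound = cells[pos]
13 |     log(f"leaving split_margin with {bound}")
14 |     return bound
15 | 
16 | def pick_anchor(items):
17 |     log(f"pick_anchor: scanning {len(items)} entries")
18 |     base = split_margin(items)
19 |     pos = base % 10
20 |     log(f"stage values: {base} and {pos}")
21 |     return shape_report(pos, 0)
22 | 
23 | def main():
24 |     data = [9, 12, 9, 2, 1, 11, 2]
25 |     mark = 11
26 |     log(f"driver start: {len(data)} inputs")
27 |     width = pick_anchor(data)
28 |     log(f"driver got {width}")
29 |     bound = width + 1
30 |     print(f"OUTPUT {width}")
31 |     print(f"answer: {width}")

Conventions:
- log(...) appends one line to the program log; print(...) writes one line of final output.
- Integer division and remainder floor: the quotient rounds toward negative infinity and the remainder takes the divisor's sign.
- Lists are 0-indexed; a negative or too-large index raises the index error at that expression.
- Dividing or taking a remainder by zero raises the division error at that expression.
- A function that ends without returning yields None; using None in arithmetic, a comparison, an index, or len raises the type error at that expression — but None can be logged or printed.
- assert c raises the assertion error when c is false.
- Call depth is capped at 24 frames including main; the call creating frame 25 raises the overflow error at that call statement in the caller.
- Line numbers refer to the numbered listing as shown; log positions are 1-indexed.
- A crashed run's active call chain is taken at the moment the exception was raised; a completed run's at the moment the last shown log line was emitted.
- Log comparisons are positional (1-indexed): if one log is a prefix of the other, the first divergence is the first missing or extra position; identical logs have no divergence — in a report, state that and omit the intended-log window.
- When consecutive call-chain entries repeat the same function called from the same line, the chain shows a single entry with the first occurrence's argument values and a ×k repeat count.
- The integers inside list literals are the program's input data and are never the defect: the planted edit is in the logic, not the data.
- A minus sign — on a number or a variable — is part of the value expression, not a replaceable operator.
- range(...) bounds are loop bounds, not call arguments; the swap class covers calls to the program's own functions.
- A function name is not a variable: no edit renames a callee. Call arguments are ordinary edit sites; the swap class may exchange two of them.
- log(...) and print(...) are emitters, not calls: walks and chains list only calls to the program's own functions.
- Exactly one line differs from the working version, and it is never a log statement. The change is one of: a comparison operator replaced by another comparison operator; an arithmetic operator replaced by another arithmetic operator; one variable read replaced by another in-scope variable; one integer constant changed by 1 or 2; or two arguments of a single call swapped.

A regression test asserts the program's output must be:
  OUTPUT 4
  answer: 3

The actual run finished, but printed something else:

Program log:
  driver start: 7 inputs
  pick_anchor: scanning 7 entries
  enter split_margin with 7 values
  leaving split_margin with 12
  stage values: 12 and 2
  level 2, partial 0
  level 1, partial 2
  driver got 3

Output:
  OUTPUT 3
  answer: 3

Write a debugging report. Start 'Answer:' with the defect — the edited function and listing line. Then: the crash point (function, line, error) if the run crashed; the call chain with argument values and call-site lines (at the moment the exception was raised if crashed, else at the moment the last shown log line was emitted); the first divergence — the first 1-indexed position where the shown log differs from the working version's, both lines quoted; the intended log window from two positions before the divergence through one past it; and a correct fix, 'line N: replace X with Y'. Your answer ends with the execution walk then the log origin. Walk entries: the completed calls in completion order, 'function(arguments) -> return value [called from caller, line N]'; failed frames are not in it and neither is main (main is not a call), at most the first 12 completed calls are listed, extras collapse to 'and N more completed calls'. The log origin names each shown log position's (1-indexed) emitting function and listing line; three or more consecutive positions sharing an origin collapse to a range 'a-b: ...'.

Answer: the defect is in main at line 30.
Key observation: The two runs log identically and part ways only at the printed values.
Call chain: main.
First divergence: none; the two logs match at every position.
Execution walk:
  split_margin([9, 12, 9, 2, 1, 11, 2]) -> 12  [called from pick_anchor, line 18]
  shape_report(0, 3) -> 3  [called from shape_report, line 5]
  shape_report(1, 2) -> 3  [called from shape_report, line 5]
  shape_report(2, 0) -> 3  [called from pick_anchor, line 21]
  pick_anchor([9, 12, 9, 2, 1, 11, 2]) -> 3  [called from main, line 27]
Log line origins:
  1: logged in main at line 26
  2: logged in pick_anchor at line 17
  3: logged in split_margin at line 8
  4: logged in split_margin at line 13
  5: logged in pick_anchor at line 20
  6: logged in shape_report at line 4
  7: logged in shape_report at line 4
  8: logged in main at line 28
A correct fix: line 30: replace `width` with `bound`.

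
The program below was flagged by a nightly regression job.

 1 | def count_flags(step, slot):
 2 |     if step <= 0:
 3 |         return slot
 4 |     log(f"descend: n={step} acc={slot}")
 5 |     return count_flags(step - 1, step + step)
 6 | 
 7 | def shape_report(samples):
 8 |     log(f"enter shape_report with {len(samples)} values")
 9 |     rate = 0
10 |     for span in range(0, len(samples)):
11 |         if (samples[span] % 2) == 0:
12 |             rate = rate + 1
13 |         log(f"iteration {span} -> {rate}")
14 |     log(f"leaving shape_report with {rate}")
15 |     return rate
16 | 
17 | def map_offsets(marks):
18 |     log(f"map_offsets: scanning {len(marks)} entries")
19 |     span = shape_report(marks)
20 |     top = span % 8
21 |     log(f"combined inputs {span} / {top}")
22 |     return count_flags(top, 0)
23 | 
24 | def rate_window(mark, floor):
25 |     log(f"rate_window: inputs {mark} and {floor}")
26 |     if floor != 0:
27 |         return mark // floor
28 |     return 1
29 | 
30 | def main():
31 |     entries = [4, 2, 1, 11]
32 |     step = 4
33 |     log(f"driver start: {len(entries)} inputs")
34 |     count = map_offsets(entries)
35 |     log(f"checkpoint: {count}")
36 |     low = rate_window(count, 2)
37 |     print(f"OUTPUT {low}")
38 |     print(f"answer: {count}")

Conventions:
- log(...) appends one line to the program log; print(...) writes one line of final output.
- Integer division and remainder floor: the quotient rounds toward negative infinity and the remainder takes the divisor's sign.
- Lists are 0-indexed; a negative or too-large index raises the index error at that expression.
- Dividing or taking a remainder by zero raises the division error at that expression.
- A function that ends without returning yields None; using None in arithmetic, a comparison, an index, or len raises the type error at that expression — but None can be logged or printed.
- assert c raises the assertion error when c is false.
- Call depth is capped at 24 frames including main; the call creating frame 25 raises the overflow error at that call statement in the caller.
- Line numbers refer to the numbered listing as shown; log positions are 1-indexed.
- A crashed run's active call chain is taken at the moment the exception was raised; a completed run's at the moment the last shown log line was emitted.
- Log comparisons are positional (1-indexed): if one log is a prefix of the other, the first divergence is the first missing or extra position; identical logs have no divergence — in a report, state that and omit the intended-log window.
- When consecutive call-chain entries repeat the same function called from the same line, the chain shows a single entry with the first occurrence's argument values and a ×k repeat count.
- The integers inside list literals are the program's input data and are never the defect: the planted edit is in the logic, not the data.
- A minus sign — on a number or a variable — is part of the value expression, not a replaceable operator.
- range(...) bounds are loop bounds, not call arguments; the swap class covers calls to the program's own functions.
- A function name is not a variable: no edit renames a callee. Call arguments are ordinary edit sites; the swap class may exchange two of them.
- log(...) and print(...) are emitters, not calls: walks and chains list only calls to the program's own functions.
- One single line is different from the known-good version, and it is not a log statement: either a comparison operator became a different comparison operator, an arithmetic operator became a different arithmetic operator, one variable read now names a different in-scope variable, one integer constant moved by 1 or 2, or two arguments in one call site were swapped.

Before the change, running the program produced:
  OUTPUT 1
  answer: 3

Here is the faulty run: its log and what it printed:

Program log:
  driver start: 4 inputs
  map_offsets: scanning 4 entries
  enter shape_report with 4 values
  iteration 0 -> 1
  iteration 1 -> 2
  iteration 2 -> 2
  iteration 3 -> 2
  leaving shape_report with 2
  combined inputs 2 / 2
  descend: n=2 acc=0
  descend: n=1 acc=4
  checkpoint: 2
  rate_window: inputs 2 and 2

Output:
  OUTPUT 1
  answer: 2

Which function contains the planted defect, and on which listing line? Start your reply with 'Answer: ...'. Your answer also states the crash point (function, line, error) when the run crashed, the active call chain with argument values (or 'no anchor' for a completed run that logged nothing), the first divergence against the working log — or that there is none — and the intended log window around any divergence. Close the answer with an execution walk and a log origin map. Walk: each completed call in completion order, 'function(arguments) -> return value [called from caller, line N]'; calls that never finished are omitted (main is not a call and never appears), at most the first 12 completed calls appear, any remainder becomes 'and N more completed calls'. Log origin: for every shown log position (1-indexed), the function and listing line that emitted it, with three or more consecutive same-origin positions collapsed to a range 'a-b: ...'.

Answer: the defect is in count_flags at line 5.
Key observation: The earliest visible damage is log position 11 — 'descend: n=1 acc=4' rather than the intended 'descend: n=1 acc=2'.
Call chain: main -> rate_window(2, 2) (called at line 36).
First divergence: position 11 — shown 'descend: n=1 acc=4', intended 'descend: n=1 acc=2'.
Intended log window:
  9: combined inputs 2 / 2
  10: descend: n=2 acc=0
  11: descend: n=1 acc=2
  12: checkpoint: 3
Execution walk:
  shape_report([4, 2, 1, 11]) -> 2  [called from map_offsets, line 19]
  count_flags(0, 2) -> 2  [called from count_flags, line 5]
  count_flags(1, 4) -> 2  [called from count_flags, line 5]
  count_flags(2, 0) -> 2  [called from map_offsets, line 22]
  map_offsets([4, 2, 1, 11]) -> 2  [called from main, line 34]
  rate_window(2, 2) -> 1  [called from main, line 36]
Log line origins:
  1 — main, line 33
  2 — map_offsets, line 18
  3 — shape_report, line 8
  4-7 — shape_report, line 13
  8 — shape_report, line 14
  9 — map_offsets, line 21
  10 — count_flags, line 4
  11 — count_flags, line 4
  12 — main, line 35
  13 — rate_window, line 25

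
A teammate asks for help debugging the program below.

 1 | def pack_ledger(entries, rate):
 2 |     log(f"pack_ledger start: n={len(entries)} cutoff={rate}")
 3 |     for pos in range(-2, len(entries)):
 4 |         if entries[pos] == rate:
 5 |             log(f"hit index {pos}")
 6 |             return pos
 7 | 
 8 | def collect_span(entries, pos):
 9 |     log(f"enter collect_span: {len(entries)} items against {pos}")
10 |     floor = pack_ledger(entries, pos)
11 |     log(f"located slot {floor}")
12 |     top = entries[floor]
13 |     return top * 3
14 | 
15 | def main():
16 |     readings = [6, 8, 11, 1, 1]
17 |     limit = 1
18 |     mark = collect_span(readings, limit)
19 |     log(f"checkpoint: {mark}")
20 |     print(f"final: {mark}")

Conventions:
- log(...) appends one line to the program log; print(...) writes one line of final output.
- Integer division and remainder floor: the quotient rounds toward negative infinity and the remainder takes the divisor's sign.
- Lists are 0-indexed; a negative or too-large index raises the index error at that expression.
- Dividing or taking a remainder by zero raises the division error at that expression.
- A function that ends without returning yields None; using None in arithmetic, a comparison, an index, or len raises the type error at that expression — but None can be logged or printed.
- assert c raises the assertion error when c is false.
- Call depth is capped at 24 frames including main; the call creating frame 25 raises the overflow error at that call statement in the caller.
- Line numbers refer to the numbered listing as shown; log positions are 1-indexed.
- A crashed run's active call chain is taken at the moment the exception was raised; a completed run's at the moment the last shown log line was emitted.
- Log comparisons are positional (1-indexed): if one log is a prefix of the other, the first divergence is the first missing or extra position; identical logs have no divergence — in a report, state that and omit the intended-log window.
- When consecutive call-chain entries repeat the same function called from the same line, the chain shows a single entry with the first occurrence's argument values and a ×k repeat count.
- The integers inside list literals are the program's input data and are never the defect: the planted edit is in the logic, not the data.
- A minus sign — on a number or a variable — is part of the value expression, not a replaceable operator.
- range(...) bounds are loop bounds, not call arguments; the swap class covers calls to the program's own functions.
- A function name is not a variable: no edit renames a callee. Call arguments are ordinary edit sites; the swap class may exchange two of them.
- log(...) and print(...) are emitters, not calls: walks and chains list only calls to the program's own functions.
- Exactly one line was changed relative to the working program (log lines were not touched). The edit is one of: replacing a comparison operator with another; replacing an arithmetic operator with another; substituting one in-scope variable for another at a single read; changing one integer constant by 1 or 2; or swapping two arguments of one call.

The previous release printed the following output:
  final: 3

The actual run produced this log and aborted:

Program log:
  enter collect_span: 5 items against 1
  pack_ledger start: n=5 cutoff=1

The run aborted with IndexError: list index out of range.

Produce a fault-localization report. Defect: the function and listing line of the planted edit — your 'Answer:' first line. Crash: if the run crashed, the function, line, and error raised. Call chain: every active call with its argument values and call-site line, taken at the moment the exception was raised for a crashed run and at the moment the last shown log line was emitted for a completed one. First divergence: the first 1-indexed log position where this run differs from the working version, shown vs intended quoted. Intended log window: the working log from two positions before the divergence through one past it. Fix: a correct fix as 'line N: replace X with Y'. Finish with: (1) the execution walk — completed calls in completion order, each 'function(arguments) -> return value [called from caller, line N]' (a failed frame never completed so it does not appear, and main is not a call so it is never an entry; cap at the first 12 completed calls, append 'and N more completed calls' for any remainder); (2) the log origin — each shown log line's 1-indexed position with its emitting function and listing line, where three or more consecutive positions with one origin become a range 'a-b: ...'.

Answer: the defect is in pack_ledger at line 3.
Key fact: Only 2 log lines were emitted before the run died; the intended continuation was 'hit index 3'.
Crash: pack_ledger, line 4, IndexError.
Call chain: main -> collect_span([6, 8, 11, 1, 1], 1) (called at line 18) -> pack_ledger([6, 8, 11, 1, 1], 1) (called at line 10).
First divergence: position 3 (shown log ended at 2 lines; the working version continues: 'hit index 3').
Intended log window:
  1: enter collect_span: 5 items against 1
  2: pack_ledger start: n=5 cutoff=1
  3: hit index 3
  4: located slot 3
Execution walk:
  (no call completed)
Origin of each log line:
  1: emitted by collect_span (line 9)
  2: emitted by pack_ledger (line 2)
A correct fix: line 3: replace `-2` with `0`.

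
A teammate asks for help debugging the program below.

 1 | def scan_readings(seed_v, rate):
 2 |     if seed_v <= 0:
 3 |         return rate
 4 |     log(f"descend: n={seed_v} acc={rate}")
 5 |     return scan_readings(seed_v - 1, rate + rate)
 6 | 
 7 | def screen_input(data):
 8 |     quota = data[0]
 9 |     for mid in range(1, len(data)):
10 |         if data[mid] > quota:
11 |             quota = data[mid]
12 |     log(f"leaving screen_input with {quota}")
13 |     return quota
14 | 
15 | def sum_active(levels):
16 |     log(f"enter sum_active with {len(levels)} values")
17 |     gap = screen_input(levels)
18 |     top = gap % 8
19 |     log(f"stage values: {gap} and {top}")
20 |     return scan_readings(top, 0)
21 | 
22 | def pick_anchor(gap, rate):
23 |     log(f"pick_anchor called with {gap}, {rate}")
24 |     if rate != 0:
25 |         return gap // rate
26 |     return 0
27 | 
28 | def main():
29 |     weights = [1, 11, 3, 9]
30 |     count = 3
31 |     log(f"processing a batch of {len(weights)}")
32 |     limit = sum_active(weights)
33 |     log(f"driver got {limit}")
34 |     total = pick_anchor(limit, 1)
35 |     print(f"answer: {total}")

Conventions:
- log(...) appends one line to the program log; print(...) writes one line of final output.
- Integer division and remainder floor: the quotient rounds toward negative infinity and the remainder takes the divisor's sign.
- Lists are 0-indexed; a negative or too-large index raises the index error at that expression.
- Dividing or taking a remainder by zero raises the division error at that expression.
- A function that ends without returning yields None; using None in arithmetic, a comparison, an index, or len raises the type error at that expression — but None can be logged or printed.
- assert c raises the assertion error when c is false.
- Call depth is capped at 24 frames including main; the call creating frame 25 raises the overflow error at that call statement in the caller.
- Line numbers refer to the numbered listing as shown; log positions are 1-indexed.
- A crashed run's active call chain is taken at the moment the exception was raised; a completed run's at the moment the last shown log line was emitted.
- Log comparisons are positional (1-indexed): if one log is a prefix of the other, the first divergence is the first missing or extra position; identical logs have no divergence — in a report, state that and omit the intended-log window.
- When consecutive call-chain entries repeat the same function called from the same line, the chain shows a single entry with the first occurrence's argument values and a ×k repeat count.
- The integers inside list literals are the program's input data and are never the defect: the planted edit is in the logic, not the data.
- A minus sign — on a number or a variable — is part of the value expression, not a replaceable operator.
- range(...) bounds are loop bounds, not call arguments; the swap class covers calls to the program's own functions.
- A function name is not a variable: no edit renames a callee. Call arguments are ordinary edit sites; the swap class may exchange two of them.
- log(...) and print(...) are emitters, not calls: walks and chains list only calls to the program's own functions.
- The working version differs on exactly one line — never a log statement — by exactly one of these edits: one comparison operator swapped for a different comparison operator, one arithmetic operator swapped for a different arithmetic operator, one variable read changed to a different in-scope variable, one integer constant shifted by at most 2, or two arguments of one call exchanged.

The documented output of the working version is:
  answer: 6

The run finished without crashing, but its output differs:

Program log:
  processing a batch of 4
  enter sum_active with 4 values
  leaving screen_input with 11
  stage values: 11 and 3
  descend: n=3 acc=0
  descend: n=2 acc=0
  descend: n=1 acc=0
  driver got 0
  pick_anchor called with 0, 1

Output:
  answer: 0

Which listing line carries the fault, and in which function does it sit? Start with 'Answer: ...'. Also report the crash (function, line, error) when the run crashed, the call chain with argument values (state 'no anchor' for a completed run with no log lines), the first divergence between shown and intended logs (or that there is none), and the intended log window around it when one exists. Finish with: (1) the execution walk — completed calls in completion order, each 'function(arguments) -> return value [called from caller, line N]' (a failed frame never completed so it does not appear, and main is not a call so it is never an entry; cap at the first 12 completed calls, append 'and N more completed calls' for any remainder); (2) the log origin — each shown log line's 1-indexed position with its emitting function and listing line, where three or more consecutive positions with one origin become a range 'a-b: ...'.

Answer: the defect is in scan_readings at line 5.
The tell: At log position 6 the runs split — shown 'descend: n=2 acc=0', but the working version logs 'descend: n=2 acc=3'.
Call chain: main -> pick_anchor(0, 1) (called at line 34).
First divergence: position 6 — shown 'descend: n=2 acc=0', intended 'descend: n=2 acc=3'.
Intended log window:
  4: stage values: 11 and 3
  5: descend: n=3 acc=0
  6: descend: n=2 acc=3
  7: descend: n=1 acc=5
Execution walk:
  screen_input([1, 11, 3, 9]) -> 11  [called from sum_active, line 17]
  scan_readings(0, 0) -> 0  [called from scan_readings, line 5]
  scan_readings(1, 0) -> 0  [called from scan_readings, line 5]
  scan_readings(2, 0) -> 0  [called from scan_readings, line 5]
  scan_readings(3, 0) -> 0  [called from sum_active, line 20]
  sum_active([1, 11, 3, 9]) -> 0  [called from main, line 32]
  pick_anchor(0, 1) -> 0  [called from main, line 34]
Log line origins:
  1: emitted by main (line 31)
  2: emitted by sum_active (line 16)
  3: emitted by screen_input (line 12)
  4: emitted by sum_active (line 19)
  5-7: emitted by scan_readings (line 4)
  8: emitted by main (line 33)
  9: emitted by pick_anchor (line 23)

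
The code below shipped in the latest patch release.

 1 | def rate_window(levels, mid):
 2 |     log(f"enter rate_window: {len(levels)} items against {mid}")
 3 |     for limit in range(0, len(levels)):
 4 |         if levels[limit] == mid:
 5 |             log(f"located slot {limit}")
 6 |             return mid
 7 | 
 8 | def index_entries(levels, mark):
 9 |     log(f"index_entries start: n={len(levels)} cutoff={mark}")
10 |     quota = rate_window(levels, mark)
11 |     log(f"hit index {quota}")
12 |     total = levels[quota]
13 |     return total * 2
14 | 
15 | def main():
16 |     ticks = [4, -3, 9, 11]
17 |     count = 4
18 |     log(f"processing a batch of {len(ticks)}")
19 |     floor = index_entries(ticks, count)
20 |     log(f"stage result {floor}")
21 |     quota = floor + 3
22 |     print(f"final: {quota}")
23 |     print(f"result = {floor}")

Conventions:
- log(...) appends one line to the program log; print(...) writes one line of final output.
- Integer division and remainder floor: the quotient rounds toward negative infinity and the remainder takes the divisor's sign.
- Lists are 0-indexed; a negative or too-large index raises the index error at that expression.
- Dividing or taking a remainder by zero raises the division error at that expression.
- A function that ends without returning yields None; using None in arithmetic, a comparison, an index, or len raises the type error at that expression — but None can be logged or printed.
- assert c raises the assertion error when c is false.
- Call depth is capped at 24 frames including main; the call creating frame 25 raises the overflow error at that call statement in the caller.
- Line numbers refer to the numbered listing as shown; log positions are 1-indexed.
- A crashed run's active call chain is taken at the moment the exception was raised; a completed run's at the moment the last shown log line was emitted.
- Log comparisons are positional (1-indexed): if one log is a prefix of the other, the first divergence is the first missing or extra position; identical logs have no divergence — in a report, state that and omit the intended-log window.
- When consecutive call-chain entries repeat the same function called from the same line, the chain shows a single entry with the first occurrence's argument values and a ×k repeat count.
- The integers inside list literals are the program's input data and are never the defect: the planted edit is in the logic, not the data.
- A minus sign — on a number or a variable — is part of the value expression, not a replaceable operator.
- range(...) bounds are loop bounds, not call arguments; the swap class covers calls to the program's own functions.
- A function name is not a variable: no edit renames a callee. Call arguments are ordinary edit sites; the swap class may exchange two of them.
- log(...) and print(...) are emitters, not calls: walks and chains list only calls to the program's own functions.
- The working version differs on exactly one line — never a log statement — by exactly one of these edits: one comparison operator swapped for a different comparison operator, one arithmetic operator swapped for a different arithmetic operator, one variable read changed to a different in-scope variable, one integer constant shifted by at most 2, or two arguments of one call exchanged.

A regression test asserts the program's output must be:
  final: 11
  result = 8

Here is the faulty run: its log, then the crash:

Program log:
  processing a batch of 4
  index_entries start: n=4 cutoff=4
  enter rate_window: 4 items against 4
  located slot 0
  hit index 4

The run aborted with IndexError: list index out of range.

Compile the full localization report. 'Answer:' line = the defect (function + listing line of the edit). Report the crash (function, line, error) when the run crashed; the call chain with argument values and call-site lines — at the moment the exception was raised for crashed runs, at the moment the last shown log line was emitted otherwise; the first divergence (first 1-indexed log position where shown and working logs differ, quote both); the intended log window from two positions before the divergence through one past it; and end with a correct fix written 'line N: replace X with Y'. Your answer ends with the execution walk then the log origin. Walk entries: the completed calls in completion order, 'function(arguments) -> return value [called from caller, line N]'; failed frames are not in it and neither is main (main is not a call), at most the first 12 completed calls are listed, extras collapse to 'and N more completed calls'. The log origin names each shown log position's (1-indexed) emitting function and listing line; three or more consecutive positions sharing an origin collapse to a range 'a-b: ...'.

Answer: the defect is in rate_window at line 6.
Key fact: Log line 5 is where behavior first shows: 'hit index 4' appears instead of 'hit index 0'.
Crash: index_entries, line 12, IndexError.
Call chain: main -> index_entries([4, -3, 9, 11], 4) (called at line 19).
First divergence: position 5 — the shown line 'hit index 4' should read 'hit index 0'.
Intended log window:
  3: enter rate_window: 4 items against 4
  4: located slot 0
  5: hit index 0
  6: stage result 8
Execution walk:
  rate_window([4, -3, 9, 11], 4) -> 4  [called from index_entries, line 10]
Log origin:
  1: logged in main at line 18
  2: logged in index_entries at line 9
  3: logged in rate_window at line 2
  4: logged in rate_window at line 5
  5: logged in index_entries at line 11
A correct fix: line 6: replace `mid` with `limit`.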